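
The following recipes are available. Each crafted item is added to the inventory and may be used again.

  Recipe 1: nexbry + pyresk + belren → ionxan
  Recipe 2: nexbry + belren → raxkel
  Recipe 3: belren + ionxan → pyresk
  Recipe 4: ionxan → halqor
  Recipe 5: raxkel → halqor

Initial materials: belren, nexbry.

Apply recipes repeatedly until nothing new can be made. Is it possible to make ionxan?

ionxan would need nexbry, pyresk, and belren (Recipe 1), but pyresk is never obtained.

No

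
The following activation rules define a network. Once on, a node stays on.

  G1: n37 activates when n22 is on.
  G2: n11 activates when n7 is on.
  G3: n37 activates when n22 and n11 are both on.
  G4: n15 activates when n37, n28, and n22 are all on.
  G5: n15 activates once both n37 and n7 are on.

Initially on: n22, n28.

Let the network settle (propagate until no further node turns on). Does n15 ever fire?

Yes

n22 is on, so n37 activates (G1).
G4: n37, n28, and n22 on → n15 on.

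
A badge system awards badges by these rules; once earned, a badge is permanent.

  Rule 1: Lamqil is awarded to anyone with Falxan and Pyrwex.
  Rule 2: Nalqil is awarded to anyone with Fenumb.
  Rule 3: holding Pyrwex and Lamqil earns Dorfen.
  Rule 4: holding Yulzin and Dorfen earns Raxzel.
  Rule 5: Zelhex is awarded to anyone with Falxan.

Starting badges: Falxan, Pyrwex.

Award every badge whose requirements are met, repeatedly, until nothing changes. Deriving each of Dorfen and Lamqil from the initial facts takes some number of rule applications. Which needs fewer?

Lamqil

Lamqil: With Falxan and Pyrwex, Lamqil is earned (Rule 1). [1 rule application]
Dorfen: With Falxan and Pyrwex, Lamqil is earned (Rule 1). With Pyrwex and Lamqil, Dorfen is earned (Rule 3). [2 rule applications]
Lamqil needs fewer.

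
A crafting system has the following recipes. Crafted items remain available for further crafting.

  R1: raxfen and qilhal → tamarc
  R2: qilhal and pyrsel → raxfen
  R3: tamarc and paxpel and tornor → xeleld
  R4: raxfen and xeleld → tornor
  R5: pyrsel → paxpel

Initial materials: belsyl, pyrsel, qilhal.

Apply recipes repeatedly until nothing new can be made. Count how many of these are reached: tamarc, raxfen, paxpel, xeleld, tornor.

3

Using R2, qilhal and pyrsel make raxfen.
pyrsel → paxpel (R5).
raxfen and qilhal → tamarc (R1).
tamarc: reached.
raxfen: reached.
paxpel: reached.
xeleld would need tamarc, paxpel, and tornor (R3), but tornor is never obtained.
tornor would need raxfen and xeleld (R4), but xeleld is never obtained.
Reached: tamarc, raxfen, and paxpel — 3 of the 5.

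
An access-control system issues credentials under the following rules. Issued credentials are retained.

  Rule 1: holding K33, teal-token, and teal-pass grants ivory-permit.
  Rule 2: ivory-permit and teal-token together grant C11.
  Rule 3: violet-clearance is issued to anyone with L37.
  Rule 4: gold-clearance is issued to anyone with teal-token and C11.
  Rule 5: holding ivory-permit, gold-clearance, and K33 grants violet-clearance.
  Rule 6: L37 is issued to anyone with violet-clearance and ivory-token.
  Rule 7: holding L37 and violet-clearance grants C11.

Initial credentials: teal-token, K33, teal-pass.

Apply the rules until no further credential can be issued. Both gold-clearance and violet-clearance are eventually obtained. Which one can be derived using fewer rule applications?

gold-clearance: Holding K33, teal-token, and teal-pass grants ivory-permit (Rule 1). Holding ivory-permit and teal-token grants C11 (Rule 2). Holding teal-token and C11 grants gold-clearance (Rule 4). [3 rule applications]
violet-clearance: Holding K33, teal-token, and teal-pass grants ivory-permit (Rule 1). Holding ivory-permit and teal-token grants C11 (Rule 2). Holding teal-token and C11 grants gold-clearance (Rule 4). Holding ivory-permit, gold-clearance, and K33 grants violet-clearance (Rule 5). [4 rule applications]
gold-clearance needs fewer.

gold-clearance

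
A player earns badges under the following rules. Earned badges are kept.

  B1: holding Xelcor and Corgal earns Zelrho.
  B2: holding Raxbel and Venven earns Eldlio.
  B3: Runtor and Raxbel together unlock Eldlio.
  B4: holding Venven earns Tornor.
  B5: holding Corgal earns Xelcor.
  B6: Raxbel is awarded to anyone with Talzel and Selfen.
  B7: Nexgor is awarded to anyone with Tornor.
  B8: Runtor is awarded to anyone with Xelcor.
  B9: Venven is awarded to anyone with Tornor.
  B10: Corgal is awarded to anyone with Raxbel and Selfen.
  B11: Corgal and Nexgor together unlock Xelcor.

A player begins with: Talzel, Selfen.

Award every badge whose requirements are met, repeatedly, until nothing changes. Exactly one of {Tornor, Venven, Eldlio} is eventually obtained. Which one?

With Talzel and Selfen, Raxbel is earned (B6).
With Raxbel and Selfen, Corgal is earned (B10).
With Corgal, Xelcor is earned (B5).
With Xelcor, Runtor is earned (B8).
With Runtor and Raxbel, Eldlio is earned (B3).
Venven would need Tornor (B9), but Tornor is never earned. Tornor would need Venven (B4), but Venven is never earned.

Eldlio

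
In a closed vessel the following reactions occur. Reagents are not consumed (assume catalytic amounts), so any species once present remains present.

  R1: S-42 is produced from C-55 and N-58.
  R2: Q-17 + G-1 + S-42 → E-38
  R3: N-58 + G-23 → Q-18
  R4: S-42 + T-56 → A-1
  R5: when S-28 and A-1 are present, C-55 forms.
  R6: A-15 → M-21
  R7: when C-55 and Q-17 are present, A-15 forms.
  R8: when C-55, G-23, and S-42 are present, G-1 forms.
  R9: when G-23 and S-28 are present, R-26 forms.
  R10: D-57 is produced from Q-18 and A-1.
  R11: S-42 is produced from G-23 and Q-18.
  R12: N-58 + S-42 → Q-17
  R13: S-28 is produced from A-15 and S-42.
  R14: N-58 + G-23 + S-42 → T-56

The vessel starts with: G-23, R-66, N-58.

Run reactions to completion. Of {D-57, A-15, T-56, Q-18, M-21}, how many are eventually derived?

3

N-58 and G-23 present → Q-18 forms (R3).
G-23 and Q-18 present → S-42 forms (R11).
N-58, G-23, and S-42 present → T-56 forms (R14).
S-42 and T-56 present → A-1 forms (R4).
Q-18 and A-1 present → D-57 forms (R10).
D-57: reached.
A-15 would need C-55 and Q-17 (R7), but C-55 never forms.
T-56: reached.
Q-18: reached.
M-21 would need A-15 (R6), but A-15 never forms.
Reached: D-57, T-56, and Q-18 — 3 of the 5.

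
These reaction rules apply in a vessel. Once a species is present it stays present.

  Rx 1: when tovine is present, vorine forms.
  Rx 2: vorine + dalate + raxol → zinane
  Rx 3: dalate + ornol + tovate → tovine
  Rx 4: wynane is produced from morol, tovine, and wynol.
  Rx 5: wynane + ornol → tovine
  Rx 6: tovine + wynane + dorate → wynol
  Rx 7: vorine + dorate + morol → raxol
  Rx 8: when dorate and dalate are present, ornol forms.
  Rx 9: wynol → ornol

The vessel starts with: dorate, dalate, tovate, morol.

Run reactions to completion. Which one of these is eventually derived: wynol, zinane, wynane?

zinane

dorate and dalate present → ornol forms (Rx 8).
dalate, ornol, and tovate present → tovine forms (Rx 3).
tovine present → vorine forms (Rx 1).
vorine, dorate, and morol present → raxol forms (Rx 7).
vorine, dalate, and raxol present → zinane forms (Rx 2).
wynane would need morol, tovine, and wynol (Rx 4), but wynol never forms. wynol would need tovine, wynane, and dorate (Rx 6), but wynane never forms.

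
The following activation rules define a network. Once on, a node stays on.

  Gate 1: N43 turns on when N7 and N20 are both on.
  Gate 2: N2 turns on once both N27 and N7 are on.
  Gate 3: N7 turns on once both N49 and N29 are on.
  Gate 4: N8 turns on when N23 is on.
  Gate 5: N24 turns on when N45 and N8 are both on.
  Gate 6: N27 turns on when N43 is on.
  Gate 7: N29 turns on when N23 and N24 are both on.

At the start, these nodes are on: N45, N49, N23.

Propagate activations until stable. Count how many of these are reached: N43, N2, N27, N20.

0

N43 would need N7 and N20 (Gate 1), but N20 never turns on.
N2 would need N27 and N7 (Gate 2), but N27 never turns on.
N27 would need N43 (Gate 6), but N43 never turns on.
No rule produces N20, and it is not given.
None of the 4 are reached.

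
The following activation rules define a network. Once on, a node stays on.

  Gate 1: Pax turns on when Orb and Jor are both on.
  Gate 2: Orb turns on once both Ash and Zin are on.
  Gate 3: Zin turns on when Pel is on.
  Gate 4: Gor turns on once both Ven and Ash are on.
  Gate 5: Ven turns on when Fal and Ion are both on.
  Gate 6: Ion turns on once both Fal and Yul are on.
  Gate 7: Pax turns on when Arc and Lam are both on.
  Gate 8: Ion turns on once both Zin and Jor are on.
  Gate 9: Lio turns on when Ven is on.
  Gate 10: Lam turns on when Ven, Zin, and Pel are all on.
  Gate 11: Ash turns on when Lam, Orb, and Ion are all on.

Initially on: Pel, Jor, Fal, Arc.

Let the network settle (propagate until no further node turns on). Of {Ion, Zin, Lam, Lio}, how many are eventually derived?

Pel is on, so Zin turns on (Gate 3).
Zin and Jor are on, so Ion turns on (Gate 8).
Gate 5: Fal and Ion on → Ven on.
Ven is on, so Lio turns on (Gate 9).
Ven, Zin, and Pel are on, so Lam turns on (Gate 10).
Ion: reached.
Zin: reached.
Lam: reached.
Lio: reached.
All 4 are reached.

4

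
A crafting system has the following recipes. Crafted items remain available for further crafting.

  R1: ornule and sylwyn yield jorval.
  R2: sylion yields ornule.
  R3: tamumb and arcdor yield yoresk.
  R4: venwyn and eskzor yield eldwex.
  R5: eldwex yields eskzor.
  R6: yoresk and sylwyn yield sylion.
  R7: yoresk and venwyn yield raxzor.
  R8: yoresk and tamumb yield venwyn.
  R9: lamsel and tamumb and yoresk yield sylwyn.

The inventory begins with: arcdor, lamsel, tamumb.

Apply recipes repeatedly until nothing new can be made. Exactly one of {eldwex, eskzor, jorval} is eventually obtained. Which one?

jorval

Using R3, tamumb and arcdor make yoresk.
lamsel and tamumb and yoresk → sylwyn (R9).
Using R6, yoresk and sylwyn make sylion.
sylion → ornule (R2).
Using R1, ornule and sylwyn make jorval.
eldwex would need venwyn and eskzor (R4), but eskzor is never obtained. eskzor would need eldwex (R5), but eldwex is never obtained.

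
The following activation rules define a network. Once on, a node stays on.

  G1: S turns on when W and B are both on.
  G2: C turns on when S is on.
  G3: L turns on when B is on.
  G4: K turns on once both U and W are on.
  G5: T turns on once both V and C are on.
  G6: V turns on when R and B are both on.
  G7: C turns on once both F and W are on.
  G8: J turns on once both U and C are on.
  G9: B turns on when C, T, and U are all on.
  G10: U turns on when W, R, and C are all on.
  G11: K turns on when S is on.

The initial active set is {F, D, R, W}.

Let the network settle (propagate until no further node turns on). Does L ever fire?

L would need B (G3), but B never turns on.

No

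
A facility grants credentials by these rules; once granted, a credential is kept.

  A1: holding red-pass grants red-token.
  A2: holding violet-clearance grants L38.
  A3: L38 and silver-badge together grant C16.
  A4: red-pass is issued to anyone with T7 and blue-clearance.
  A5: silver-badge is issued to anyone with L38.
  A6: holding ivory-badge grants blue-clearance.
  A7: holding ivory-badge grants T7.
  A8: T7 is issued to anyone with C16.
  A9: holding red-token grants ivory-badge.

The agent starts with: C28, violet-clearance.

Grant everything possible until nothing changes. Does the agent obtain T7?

Yes

Holding violet-clearance grants L38 (A2).
Holding L38 grants silver-badge (A5).
Holding L38 and silver-badge grants C16 (A3).
Holding C16 grants T7 (A8).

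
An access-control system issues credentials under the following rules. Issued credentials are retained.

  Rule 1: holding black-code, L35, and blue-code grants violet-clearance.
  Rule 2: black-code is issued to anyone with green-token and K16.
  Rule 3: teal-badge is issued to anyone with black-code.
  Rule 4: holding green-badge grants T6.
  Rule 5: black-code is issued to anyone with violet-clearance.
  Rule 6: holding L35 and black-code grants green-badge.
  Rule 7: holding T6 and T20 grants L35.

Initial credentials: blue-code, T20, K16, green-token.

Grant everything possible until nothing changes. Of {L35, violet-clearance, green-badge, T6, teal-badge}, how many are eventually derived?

Holding green-token and K16 grants black-code (Rule 2).
Holding black-code grants teal-badge (Rule 3).
L35 would need T6 and T20 (Rule 7), but T6 is never granted.
violet-clearance would need black-code, L35, and blue-code (Rule 1), but L35 is never granted.
green-badge would need L35 and black-code (Rule 6), but L35 is never granted.
T6 would need green-badge (Rule 4), but green-badge is never granted.
teal-badge: reached.
Reached: teal-badge — 1 of the 5.

1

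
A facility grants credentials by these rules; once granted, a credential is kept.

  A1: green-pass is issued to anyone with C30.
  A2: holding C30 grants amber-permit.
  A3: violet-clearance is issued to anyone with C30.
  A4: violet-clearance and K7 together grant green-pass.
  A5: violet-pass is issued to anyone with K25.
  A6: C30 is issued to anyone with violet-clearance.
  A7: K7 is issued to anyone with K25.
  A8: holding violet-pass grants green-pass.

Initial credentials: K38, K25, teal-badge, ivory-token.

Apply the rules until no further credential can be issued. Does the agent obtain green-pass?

Holding K25 grants violet-pass (A5).
Holding violet-pass grants green-pass (A8).

Yes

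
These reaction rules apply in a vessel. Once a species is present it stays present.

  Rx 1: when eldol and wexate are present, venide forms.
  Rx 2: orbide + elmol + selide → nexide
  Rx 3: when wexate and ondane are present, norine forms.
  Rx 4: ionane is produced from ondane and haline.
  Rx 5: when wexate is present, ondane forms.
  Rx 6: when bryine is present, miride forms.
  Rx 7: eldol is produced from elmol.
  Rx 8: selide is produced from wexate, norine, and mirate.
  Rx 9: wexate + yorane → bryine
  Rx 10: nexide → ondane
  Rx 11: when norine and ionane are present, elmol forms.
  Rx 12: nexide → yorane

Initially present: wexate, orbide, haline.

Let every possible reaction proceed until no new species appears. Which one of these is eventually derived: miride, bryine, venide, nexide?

wexate present → ondane forms (Rx 5).
wexate and ondane present → norine forms (Rx 3).
ondane and haline present → ionane forms (Rx 4).
norine and ionane present → elmol forms (Rx 11).
elmol present → eldol forms (Rx 7).
eldol and wexate present → venide forms (Rx 1).
nexide would need orbide, elmol, and selide (Rx 2), but selide never forms. bryine would need wexate and yorane (Rx 9), but yorane never forms. miride would need bryine (Rx 6), but bryine never forms.

venide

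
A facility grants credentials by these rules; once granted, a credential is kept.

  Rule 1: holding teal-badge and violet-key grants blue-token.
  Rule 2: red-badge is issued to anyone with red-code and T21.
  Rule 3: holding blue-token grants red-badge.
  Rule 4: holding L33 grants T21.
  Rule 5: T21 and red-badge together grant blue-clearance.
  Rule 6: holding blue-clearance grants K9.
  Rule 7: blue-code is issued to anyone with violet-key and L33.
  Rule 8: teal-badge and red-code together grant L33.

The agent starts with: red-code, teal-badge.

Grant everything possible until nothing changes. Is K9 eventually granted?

Holding teal-badge and red-code grants L33 (Rule 8).
Holding L33 grants T21 (Rule 4).
Holding red-code and T21 grants red-badge (Rule 2).
Holding T21 and red-badge grants blue-clearance (Rule 5).
Holding blue-clearance grants K9 (Rule 6).

Yes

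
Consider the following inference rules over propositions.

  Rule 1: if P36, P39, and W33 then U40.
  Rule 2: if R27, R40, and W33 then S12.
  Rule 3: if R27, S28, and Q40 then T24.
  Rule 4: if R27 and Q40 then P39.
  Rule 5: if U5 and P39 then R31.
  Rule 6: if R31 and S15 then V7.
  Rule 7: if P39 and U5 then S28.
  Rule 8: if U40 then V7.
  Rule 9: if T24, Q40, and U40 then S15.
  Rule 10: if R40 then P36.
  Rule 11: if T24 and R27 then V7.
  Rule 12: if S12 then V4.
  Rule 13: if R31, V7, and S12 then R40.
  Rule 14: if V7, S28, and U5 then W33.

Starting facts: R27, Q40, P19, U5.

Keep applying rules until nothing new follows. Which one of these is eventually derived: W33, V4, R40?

W33

R27 and Q40 hold, so P39 follows (Rule 4).
From P39 and U5, Rule 7 gives S28.
R27, S28, and Q40 hold, so T24 follows (Rule 3).
From T24 and R27, Rule 11 gives V7.
V7, S28, and U5 hold, so W33 follows (Rule 14).
V4 would need S12 (Rule 12), but S12 is never established. R40 would need R31, V7, and S12 (Rule 13), but S12 is never established.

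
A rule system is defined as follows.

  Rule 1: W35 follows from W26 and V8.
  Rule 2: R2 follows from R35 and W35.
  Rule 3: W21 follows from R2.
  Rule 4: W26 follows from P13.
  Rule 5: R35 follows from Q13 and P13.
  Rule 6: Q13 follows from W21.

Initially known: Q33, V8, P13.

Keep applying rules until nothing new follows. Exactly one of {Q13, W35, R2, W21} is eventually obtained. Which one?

From P13, Rule 4 gives W26.
From W26 and V8, Rule 1 gives W35.
W21 would need R2 (Rule 3), but R2 is never established. Q13 would need W21 (Rule 6), but W21 is never established. R2 would need R35 and W35 (Rule 2), but R35 is never established.

W35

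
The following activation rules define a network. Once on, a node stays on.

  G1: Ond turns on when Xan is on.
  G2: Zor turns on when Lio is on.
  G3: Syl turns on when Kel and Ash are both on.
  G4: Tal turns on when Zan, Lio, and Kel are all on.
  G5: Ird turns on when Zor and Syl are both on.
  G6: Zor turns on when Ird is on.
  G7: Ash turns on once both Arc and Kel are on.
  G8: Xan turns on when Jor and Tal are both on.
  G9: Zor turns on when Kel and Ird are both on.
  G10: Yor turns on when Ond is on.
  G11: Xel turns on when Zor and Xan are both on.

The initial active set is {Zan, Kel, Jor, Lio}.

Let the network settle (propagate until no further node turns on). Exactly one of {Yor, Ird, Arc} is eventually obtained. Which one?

Yor

Zan, Lio, and Kel are on, so Tal turns on (G4).
Jor and Tal are on, so Xan turns on (G8).
G1: Xan on → Ond on.
G10: Ond on → Yor on.
No rule produces Arc, and it is not given. Ird would need Zor and Syl (G5), but Syl never turns on.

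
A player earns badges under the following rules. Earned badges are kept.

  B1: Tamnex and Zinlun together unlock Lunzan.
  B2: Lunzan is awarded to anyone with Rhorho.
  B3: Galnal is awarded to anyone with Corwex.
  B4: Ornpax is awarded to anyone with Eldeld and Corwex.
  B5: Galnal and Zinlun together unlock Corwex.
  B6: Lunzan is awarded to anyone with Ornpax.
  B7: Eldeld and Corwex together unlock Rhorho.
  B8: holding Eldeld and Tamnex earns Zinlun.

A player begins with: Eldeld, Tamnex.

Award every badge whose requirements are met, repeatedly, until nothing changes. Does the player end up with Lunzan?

Yes

With Eldeld and Tamnex, Zinlun is earned (B8).
With Tamnex and Zinlun, Lunzan is earned (B1).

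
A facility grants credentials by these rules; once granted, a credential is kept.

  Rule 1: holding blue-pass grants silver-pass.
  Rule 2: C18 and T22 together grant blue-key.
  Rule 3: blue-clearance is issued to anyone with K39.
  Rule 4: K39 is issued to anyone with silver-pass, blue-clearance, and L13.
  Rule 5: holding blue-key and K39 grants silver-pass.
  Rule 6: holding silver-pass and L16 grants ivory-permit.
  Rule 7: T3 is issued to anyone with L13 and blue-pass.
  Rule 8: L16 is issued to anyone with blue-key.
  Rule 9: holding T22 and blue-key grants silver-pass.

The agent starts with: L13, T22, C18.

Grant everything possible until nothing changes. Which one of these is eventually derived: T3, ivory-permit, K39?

Holding C18 and T22 grants blue-key (Rule 2).
Holding T22 and blue-key grants silver-pass (Rule 9).
Holding blue-key grants L16 (Rule 8).
Holding silver-pass and L16 grants ivory-permit (Rule 6).
T3 would need L13 and blue-pass (Rule 7), but blue-pass is never granted. K39 would need silver-pass, blue-clearance, and L13 (Rule 4), but blue-clearance is never granted.

ivory-permit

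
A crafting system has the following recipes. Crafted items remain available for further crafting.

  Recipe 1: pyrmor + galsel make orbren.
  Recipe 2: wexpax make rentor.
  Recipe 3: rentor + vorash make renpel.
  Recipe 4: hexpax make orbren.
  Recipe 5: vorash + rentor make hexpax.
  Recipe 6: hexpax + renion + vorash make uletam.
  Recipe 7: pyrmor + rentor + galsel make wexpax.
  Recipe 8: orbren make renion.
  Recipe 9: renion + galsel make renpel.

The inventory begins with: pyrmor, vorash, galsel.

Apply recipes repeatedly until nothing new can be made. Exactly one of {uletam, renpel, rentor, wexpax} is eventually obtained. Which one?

pyrmor + galsel → orbren (Recipe 1).
orbren → renion (Recipe 8).
renion + galsel → renpel (Recipe 9).
wexpax would need pyrmor, rentor, and galsel (Recipe 7), but rentor is never obtained. rentor would need wexpax (Recipe 2), but wexpax is never obtained. uletam would need hexpax, renion, and vorash (Recipe 6), but hexpax is never obtained.

renpel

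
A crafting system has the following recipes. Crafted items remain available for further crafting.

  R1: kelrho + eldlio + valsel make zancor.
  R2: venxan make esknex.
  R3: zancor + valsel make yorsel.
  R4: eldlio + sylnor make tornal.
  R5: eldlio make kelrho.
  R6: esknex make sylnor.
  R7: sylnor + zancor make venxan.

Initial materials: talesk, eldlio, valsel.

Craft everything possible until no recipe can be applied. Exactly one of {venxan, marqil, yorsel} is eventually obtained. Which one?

yorsel

eldlio → kelrho (R5).
Using R1, kelrho, eldlio, and valsel make zancor.
Using R3, zancor and valsel make yorsel.
venxan would need sylnor and zancor (R7), but sylnor is never obtained. No rule produces marqil, and it is not given.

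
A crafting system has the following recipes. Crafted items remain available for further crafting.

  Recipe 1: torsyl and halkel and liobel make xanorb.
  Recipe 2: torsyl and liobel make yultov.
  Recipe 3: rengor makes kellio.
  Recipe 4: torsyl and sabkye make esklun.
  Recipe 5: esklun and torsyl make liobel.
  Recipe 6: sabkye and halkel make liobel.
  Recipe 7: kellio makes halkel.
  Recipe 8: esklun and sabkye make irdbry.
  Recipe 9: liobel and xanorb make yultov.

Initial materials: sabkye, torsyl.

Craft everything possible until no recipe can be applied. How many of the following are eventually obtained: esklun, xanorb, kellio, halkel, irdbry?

torsyl and sabkye → esklun (Recipe 4).
Using Recipe 8, esklun and sabkye make irdbry.
esklun: reached.
xanorb would need torsyl, halkel, and liobel (Recipe 1), but halkel is never obtained.
kellio would need rengor (Recipe 3), but rengor is never obtained.
halkel would need kellio (Recipe 7), but kellio is never obtained.
irdbry: reached.
Reached: esklun and irdbry — 2 of the 5.

2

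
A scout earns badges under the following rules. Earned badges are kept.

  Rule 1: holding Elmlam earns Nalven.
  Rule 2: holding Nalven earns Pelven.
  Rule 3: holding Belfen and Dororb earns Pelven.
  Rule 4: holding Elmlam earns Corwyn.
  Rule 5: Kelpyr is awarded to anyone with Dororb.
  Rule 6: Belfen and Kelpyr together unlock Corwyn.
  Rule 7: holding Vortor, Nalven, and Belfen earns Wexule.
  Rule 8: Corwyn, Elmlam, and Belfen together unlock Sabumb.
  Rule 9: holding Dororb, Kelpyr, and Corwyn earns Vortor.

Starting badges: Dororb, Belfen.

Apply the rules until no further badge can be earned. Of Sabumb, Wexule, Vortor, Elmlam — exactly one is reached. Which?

With Dororb, Kelpyr is earned (Rule 5).
With Belfen and Kelpyr, Corwyn is earned (Rule 6).
With Dororb, Kelpyr, and Corwyn, Vortor is earned (Rule 9).
No rule produces Elmlam, and it is not given. Sabumb would need Corwyn, Elmlam, and Belfen (Rule 8), but Elmlam is never earned. Wexule would need Vortor, Nalven, and Belfen (Rule 7), but Nalven is never earned.

Vortor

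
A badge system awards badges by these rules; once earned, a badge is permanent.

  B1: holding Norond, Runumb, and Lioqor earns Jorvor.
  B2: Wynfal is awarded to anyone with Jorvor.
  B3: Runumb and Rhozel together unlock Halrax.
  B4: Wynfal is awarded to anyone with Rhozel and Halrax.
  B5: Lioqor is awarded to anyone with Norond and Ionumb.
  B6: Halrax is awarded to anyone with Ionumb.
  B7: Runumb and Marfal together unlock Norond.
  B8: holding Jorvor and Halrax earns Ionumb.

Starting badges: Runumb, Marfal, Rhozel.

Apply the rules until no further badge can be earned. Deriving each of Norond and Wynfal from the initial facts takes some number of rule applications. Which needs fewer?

Norond

Norond: With Runumb and Marfal, Norond is earned (B7). [1 rule application]
Wynfal: With Runumb and Rhozel, Halrax is earned (B3). With Rhozel and Halrax, Wynfal is earned (B4). [2 rule applications]
Norond needs fewer.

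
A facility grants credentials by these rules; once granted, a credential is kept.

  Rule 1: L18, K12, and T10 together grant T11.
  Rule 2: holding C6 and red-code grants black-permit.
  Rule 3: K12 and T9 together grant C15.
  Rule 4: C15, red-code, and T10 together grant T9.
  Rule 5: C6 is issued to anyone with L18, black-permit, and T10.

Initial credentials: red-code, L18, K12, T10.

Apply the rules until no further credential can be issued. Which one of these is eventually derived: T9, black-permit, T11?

T11

Holding L18, K12, and T10 grants T11 (Rule 1).
black-permit would need C6 and red-code (Rule 2), but C6 is never granted. T9 would need C15, red-code, and T10 (Rule 4), but C15 is never granted.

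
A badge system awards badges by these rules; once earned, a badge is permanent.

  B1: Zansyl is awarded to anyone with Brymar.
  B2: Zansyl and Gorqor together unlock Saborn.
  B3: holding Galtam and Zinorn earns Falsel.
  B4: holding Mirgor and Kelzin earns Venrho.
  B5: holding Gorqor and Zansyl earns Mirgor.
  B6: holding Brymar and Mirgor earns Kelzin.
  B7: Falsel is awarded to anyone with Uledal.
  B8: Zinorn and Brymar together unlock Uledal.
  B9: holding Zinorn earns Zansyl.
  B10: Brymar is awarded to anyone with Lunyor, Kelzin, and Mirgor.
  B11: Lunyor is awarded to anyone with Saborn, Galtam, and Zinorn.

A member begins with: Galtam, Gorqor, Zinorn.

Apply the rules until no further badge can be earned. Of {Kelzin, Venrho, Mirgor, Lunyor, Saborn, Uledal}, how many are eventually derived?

With Zinorn, Zansyl is earned (B9).
With Gorqor and Zansyl, Mirgor is earned (B5).
With Zansyl and Gorqor, Saborn is earned (B2).
With Saborn, Galtam, and Zinorn, Lunyor is earned (B11).
Kelzin would need Brymar and Mirgor (B6), but Brymar is never earned.
Venrho would need Mirgor and Kelzin (B4), but Kelzin is never earned.
Mirgor: reached.
Lunyor: reached.
Saborn: reached.
Uledal would need Zinorn and Brymar (B8), but Brymar is never earned.
Reached: Mirgor, Lunyor, and Saborn — 3 of the 6.

3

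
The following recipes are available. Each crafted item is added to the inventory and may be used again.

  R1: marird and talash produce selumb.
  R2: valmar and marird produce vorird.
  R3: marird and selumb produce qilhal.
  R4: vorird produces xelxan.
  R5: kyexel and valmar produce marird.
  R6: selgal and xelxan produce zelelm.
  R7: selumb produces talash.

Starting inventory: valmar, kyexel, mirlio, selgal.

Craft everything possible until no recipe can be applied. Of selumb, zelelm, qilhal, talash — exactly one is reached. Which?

zelelm

kyexel and valmar → marird (R5).
valmar and marird → vorird (R2).
Using R4, vorird makes xelxan.
selgal and xelxan → zelelm (R6).
talash would need selumb (R7), but selumb is never obtained. qilhal would need marird and selumb (R3), but selumb is never obtained. selumb would need marird and talash (R1), but talash is never obtained.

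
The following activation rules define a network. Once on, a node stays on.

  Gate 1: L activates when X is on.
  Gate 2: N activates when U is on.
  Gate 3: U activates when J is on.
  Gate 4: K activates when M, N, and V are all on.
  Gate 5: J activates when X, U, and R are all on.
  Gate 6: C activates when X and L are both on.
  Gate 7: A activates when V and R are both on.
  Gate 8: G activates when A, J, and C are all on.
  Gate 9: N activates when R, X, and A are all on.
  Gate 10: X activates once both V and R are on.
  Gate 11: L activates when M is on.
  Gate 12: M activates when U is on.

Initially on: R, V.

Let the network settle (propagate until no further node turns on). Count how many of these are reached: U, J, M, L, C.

Gate 10: V and R on → X on.
Gate 1: X on → L on.
X and L are on, so C activates (Gate 6).
U would need J (Gate 3), but J never turns on.
J would need X, U, and R (Gate 5), but U never turns on.
M would need U (Gate 12), but U never turns on.
L: reached.
C: reached.
Reached: L and C — 2 of the 5.

2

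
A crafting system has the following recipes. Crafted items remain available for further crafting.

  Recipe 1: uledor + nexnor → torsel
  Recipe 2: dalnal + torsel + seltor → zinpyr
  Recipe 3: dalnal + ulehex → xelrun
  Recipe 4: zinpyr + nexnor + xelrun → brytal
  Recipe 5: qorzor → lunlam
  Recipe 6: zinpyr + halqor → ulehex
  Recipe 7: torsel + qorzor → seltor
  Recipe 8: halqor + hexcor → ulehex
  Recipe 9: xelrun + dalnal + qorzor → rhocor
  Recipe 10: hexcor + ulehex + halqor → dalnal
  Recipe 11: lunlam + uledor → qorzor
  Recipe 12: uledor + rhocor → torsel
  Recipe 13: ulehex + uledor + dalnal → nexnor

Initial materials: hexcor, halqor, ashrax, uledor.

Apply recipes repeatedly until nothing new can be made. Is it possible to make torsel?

Using Recipe 8, halqor and hexcor make ulehex.
Using Recipe 10, hexcor, ulehex, and halqor make dalnal.
Using Recipe 13, ulehex, uledor, and dalnal make nexnor.
uledor + nexnor → torsel (Recipe 1).

Yes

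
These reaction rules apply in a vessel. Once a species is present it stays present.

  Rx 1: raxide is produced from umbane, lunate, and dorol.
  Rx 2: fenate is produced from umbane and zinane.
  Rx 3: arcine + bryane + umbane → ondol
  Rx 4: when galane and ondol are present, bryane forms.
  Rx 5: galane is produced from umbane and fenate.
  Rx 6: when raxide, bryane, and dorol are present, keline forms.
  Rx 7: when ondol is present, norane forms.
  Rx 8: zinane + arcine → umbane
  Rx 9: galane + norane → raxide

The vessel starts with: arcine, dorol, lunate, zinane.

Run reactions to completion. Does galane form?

Yes

zinane and arcine present → umbane forms (Rx 8).
umbane and zinane present → fenate forms (Rx 2).
umbane and fenate present → galane forms (Rx 5).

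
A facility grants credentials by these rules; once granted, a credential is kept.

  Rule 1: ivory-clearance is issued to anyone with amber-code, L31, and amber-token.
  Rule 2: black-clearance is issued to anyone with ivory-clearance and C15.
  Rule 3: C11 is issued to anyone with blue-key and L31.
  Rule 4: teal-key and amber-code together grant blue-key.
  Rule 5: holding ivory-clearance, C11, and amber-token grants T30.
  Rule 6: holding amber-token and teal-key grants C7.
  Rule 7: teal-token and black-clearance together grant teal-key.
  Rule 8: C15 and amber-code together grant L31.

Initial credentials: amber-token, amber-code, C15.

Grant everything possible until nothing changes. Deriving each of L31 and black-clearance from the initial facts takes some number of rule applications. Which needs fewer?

L31: Holding C15 and amber-code grants L31 (Rule 8). [1 rule application]
black-clearance: Holding C15 and amber-code grants L31 (Rule 8). Holding amber-code, L31, and amber-token grants ivory-clearance (Rule 1). Holding ivory-clearance and C15 grants black-clearance (Rule 2). [3 rule applications]
L31 needs fewer.

L31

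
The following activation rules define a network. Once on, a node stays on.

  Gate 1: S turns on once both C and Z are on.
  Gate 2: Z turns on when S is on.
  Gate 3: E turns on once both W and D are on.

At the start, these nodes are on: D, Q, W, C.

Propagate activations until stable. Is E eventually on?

Gate 3: W and D on → E on.

Yes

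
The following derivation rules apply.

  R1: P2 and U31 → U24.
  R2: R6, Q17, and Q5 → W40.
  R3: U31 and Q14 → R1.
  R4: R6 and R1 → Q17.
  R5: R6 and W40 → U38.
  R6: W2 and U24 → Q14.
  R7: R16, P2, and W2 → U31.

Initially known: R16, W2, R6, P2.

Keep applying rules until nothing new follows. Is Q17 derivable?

R16, P2, and W2 hold, so U31 follows (R7).
From P2 and U31, R1 gives U24.
W2 and U24 hold, so Q14 follows (R6).
U31 and Q14 hold, so R1 follows (R3).
R6 and R1 hold, so Q17 follows (R4).

Yes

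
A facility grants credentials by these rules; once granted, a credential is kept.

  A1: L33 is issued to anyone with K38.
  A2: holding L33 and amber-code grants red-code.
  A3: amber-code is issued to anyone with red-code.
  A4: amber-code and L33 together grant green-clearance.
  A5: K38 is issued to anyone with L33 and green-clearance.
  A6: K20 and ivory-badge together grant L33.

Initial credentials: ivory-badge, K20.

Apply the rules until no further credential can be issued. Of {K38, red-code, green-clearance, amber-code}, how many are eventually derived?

0

K38 would need L33 and green-clearance (A5), but green-clearance is never granted.
red-code would need L33 and amber-code (A2), but amber-code is never granted.
green-clearance would need amber-code and L33 (A4), but amber-code is never granted.
amber-code would need red-code (A3), but red-code is never granted.
None of the 4 are reached.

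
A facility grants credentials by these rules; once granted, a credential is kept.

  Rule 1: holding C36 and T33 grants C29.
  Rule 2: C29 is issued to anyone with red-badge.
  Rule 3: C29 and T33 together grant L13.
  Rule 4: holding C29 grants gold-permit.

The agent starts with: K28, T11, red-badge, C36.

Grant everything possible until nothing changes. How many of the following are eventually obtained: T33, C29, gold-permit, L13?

Holding red-badge grants C29 (Rule 2).
Holding C29 grants gold-permit (Rule 4).
No rule produces T33, and it is not given.
C29: reached.
gold-permit: reached.
L13 would need C29 and T33 (Rule 3), but T33 is never granted.
Reached: C29 and gold-permit — 2 of the 4.

2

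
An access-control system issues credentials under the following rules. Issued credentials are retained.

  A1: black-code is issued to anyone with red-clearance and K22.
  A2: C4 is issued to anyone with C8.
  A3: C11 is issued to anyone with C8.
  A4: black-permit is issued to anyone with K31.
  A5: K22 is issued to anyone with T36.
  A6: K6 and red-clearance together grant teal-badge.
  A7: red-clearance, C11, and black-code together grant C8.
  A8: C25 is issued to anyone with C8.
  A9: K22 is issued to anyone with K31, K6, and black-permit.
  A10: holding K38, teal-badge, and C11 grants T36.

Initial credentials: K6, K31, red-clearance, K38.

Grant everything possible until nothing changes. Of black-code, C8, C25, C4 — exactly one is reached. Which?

black-code

Holding K31 grants black-permit (A4).
Holding K31, K6, and black-permit grants K22 (A9).
Holding red-clearance and K22 grants black-code (A1).
C4 would need C8 (A2), but C8 is never granted. C25 would need C8 (A8), but C8 is never granted. C8 would need red-clearance, C11, and black-code (A7), but C11 is never granted.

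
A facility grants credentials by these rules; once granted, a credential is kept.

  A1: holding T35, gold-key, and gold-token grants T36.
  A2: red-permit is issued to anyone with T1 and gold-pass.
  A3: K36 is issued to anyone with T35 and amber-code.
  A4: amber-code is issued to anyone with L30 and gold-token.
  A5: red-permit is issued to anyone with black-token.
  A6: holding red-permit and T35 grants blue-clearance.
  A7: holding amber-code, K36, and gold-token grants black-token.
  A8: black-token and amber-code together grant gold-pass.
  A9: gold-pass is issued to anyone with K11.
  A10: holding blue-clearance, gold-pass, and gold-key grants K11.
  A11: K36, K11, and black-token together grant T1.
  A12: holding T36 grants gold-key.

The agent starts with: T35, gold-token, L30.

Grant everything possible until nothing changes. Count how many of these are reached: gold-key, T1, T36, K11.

gold-key would need T36 (A12), but T36 is never granted.
T1 would need K36, K11, and black-token (A11), but K11 is never granted.
T36 would need T35, gold-key, and gold-token (A1), but gold-key is never granted.
K11 would need blue-clearance, gold-pass, and gold-key (A10), but gold-key is never granted.
None of the 4 are reached.

0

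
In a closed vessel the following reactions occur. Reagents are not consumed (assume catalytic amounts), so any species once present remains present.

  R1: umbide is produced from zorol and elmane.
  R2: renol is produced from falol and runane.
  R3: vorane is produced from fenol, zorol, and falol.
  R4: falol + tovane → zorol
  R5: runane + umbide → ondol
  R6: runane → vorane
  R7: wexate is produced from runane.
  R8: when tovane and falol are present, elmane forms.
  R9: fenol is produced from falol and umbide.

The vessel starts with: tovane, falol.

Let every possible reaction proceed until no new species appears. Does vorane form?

tovane and falol present → elmane forms (R8).
falol and tovane present → zorol forms (R4).
zorol and elmane present → umbide forms (R1).
falol and umbide present → fenol forms (R9).
fenol, zorol, and falol present → vorane forms (R3).

Yes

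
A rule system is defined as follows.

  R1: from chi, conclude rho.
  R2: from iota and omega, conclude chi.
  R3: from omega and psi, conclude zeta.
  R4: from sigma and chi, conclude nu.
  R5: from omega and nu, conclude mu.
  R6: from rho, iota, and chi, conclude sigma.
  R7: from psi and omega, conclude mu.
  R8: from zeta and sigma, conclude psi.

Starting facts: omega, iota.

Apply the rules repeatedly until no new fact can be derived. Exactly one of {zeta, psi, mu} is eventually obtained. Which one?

mu

From iota and omega, R2 gives chi.
chi holds, so rho follows (R1).
rho, iota, and chi hold, so sigma follows (R6).
sigma and chi hold, so nu follows (R4).
omega and nu hold, so mu follows (R5).
zeta would need omega and psi (R3), but psi is never established. psi would need zeta and sigma (R8), but zeta is never established.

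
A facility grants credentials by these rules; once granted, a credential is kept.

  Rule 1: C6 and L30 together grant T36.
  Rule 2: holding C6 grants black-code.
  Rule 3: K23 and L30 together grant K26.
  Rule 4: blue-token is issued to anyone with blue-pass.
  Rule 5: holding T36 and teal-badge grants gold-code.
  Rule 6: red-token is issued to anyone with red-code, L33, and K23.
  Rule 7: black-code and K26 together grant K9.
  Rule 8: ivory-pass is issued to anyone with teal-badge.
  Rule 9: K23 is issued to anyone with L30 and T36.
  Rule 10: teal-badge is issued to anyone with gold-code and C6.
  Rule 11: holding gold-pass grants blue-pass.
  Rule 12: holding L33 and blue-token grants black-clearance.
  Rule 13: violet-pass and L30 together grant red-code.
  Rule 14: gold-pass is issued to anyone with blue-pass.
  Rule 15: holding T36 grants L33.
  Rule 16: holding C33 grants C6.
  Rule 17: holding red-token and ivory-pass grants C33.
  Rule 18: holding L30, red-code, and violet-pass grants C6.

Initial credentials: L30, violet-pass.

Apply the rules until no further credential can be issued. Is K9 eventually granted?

Yes

Holding violet-pass and L30 grants red-code (Rule 13).
Holding L30, red-code, and violet-pass grants C6 (Rule 18).
Holding C6 and L30 grants T36 (Rule 1).
Holding C6 grants black-code (Rule 2).
Holding L30 and T36 grants K23 (Rule 9).
Holding K23 and L30 grants K26 (Rule 3).
Holding black-code and K26 grants K9 (Rule 7).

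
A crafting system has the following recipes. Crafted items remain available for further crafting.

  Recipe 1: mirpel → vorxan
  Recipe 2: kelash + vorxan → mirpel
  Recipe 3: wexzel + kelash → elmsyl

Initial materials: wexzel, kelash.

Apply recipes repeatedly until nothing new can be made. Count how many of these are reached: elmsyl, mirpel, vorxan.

1

Using Recipe 3, wexzel and kelash make elmsyl.
elmsyl: reached.
mirpel would need kelash and vorxan (Recipe 2), but vorxan is never obtained.
vorxan would need mirpel (Recipe 1), but mirpel is never obtained.
Reached: elmsyl — 1 of the 3.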